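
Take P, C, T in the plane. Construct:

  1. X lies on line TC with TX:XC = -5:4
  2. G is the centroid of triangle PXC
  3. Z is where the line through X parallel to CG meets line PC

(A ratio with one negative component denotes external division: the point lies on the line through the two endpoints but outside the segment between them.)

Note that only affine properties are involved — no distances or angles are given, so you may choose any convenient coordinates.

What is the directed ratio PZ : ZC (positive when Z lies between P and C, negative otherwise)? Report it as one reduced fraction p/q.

Choose coordinates P = (0, 0), C = (1, 0), T = (0, 1).
1. X lies on line TC with TX:XC = -5:4 ⇒ X = (5, -4)
2. G is the centroid of triangle PXC ⇒ G = (2, -4/3)
3. Z is where the line through X parallel to CG meets line PC ⇒ Z = (2, 0)
Z = P + t·(C−P) with t = 2, so PZ:ZC = t:(1−t) = 2:-1

PZ:ZC = -2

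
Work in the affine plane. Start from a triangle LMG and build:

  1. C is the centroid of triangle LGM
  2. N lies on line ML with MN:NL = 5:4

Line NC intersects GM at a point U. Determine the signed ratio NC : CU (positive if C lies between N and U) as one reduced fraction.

Assign L = (0, 0), M = (1, 0), G = (0, 1) — the answer is frame-independent, so this choice is without loss of generality.
1. C is the centroid of triangle LGM ⇒ C = (1/3, 1/3)
2. N lies on line ML with MN:NL = 5:4 ⇒ N = (4/9, 0)
line NC meets GM at U = (1/6, 5/6)
C = N + t·(U−N) with t = 2/5, so NC:CU = 2/5:3/5

NC:CU = 2/3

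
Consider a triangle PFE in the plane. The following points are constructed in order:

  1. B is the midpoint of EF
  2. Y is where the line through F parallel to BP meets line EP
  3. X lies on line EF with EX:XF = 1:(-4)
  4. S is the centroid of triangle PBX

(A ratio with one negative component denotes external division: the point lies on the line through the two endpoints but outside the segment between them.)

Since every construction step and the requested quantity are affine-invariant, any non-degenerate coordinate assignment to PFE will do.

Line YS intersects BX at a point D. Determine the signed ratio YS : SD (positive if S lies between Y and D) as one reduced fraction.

Work in coordinates with P = (0, 0), F = (1, 0), E = (0, 1).
1. B is the midpoint of EF ⇒ B = (1/2, 1/2)
2. Y is where the line through F parallel to BP meets line EP ⇒ Y = (0, -1)
3. X lies on line EF with EX:XF = 1:(-4) ⇒ X = (-1/3, 4/3)
4. S is the centroid of triangle PBX ⇒ S = (1/18, 11/18)
line YS meets BX at D = (1/15, 14/15)
S = Y + t·(D−Y) with t = 5/6, so YS:SD = 5/6:1/6

YS:SD = 5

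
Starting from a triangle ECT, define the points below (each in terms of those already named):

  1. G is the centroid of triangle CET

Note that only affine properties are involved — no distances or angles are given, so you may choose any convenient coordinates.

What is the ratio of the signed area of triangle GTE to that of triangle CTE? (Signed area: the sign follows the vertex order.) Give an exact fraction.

Work in coordinates with E = (0, 0), C = (1, 0), T = (0, 1).
1. G is the centroid of triangle CET ⇒ G = (1/3, 1/3)
2·[GTE] = 1/3, 2·[CTE] = 1
[GTE]:[CTE] = 1/3:1 = 1/3

[GTE]:[CTE] = 1/3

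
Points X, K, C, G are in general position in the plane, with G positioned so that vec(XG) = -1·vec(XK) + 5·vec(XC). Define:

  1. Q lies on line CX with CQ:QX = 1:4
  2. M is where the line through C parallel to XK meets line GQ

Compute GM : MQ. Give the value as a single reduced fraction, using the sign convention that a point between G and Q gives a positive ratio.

Choose coordinates X = (0, 0), K = (1, 0), C = (0, 1), G = (-1, 5).
1. Q lies on line CX with CQ:QX = 1:4 ⇒ Q = (0, 4/5)
2. M is where the line through C parallel to XK meets line GQ ⇒ M = (-1/21, 1)
M = G + t·(Q−G) with t = 20/21, so GM:MQ = t:(1−t) = 20/21:1/21

GM:MQ = 20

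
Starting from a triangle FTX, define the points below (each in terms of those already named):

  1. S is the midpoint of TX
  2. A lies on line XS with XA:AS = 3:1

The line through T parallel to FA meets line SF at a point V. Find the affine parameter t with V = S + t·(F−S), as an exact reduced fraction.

Assign F = (0, 0), T = (1, 0), X = (0, 1) — the answer is frame-independent, so this choice is without loss of generality.
1. S is the midpoint of TX ⇒ S = (1/2, 1/2)
2. A lies on line XS with XA:AS = 3:1 ⇒ A = (3/8, 5/8)
through T parallel to FA: direction (3/8, 5/8); meets SF at V = (5/2, 5/2)
V = S + t·(F−S) with t = -4

t = -4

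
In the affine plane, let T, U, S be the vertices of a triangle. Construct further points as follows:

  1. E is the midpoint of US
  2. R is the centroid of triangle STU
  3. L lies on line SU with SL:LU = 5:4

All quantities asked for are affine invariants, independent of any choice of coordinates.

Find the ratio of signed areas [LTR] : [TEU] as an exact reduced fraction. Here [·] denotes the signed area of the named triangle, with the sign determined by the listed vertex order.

[LTR]:[TEU] = 2/27

Choose coordinates T = (0, 0), U = (1, 0), S = (0, 1).
1. E is the midpoint of US ⇒ E = (1/2, 1/2)
2. R is the centroid of triangle STU ⇒ R = (1/3, 1/3)
3. L lies on line SU with SL:LU = 5:4 ⇒ L = (5/9, 4/9)
2·[LTR] = -1/27, 2·[TEU] = -1/2
[LTR]:[TEU] = -1/27:-1/2 = 2/27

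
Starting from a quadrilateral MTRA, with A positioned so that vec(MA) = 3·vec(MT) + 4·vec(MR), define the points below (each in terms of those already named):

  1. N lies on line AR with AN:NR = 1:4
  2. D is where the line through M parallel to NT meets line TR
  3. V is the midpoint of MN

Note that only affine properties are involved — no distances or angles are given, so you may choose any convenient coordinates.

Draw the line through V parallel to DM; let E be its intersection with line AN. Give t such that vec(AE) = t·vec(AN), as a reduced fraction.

t = 29/12

Set M = (0, 0), T = (1, 0), R = (0, 1), A = (3, 4); any affine frame gives the same invariant.
1. N lies on line AR with AN:NR = 1:4 ⇒ N = (12/5, 17/5)
2. D is where the line through M parallel to NT meets line TR ⇒ D = (7/24, 17/24)
3. V is the midpoint of MN ⇒ V = (6/5, 17/10)
through V parallel to DM: direction (-7/24, -17/24); meets AN at E = (31/20, 51/20)
E = A + t·(N−A) with t = 29/12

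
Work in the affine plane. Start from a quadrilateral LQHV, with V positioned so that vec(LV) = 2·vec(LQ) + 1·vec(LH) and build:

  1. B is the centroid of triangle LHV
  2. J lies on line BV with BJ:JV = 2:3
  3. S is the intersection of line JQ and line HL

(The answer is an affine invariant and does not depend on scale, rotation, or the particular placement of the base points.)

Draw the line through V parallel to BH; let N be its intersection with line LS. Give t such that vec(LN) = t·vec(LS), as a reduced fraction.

Set L = (0, 0), Q = (1, 0), H = (0, 1), V = (2, 1); any affine frame gives the same invariant.
1. B is the centroid of triangle LHV ⇒ B = (2/3, 2/3)
2. J lies on line BV with BJ:JV = 2:3 ⇒ J = (6/5, 4/5)
3. S is the intersection of line JQ and line HL ⇒ S = (0, -4)
through V parallel to BH: direction (-2/3, 1/3); meets LS at N = (0, 2)
N = L + t·(S−L) with t = -1/2

t = -1/2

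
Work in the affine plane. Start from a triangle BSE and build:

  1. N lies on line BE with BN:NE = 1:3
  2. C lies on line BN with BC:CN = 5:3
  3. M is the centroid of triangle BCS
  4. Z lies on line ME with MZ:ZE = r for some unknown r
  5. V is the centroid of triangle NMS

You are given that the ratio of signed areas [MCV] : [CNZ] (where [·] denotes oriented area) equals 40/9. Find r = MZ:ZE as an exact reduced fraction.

r = 4

Choose coordinates B = (0, 0), S = (1, 0), E = (0, 1).
1. N lies on line BE with BN:NE = 1:3 ⇒ N = (0, 1/4)
2. C lies on line BN with BC:CN = 5:3 ⇒ C = (0, 5/32)
3. M is the centroid of triangle BCS ⇒ M = (1/3, 5/96)
4. With MZ:ZE = r, write λ = r/(r+1) so Z = M + λ·(E−M); Z is affine-linear in λ
5. V is the centroid of triangle NMS ⇒ V = (4/9, 29/288)
Every point depending on Z is an affine combination of Z and λ-independent points, so each such coordinate is linear in λ; the λ² term in each signed area is a multiple of (E−M)×(E−M) = 0, so 2·[MCV] and 2·[CNZ] are each linear in λ. Evaluating at λ=0 and λ=1:
  2·[MCV] = -1/36,   2·[CNZ] = 1/32·λ − 1/32
So [MCV]:[CNZ] = (-1/36) / (1/32·λ − 1/32). Setting this equal to 40/9:
  -1/36 = 40/9·(1/32·λ − 1/32)  ⇒  λ = 4/5
Then r = λ/(1−λ) = (4/5)/(1/5) = 4. Check: with r = 4, Z = (1/15, 389/480) and [MCV]:[CNZ] = 40/9 as required.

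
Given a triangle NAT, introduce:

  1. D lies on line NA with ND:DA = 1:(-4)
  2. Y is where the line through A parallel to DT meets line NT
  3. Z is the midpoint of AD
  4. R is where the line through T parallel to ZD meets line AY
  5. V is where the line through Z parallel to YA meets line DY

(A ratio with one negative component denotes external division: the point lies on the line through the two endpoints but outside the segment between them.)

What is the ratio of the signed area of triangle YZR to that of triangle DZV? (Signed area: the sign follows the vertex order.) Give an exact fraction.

Work in coordinates with N = (0, 0), A = (1, 0), T = (0, 1).
1. D lies on line NA with ND:DA = 1:(-4) ⇒ D = (-1/3, 0)
2. Y is where the line through A parallel to DT meets line NT ⇒ Y = (0, -3)
3. Z is the midpoint of AD ⇒ Z = (1/3, 0)
4. R is where the line through T parallel to ZD meets line AY ⇒ R = (4/3, 1)
5. V is where the line through Z parallel to YA meets line DY ⇒ V = (-1/6, -3/2)
2·[YZR] = -8/3, 2·[DZV] = -1
[YZR]:[DZV] = -8/3:-1 = 8/3

[YZR]:[DZV] = 8/3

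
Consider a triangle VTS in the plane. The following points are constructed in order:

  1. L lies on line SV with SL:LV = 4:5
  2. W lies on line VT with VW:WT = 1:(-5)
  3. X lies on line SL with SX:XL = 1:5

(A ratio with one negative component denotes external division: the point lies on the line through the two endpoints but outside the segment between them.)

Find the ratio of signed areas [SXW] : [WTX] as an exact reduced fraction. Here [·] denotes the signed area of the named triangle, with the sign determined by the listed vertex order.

[SXW]:[WTX] = -2/125

Choose coordinates V = (0, 0), T = (1, 0), S = (0, 1).
1. L lies on line SV with SL:LV = 4:5 ⇒ L = (0, 5/9)
2. W lies on line VT with VW:WT = 1:(-5) ⇒ W = (-1/4, 0)
3. X lies on line SL with SX:XL = 1:5 ⇒ X = (0, 25/27)
2·[SXW] = -1/54, 2·[WTX] = 125/108
[SXW]:[WTX] = -1/54:125/108 = -2/125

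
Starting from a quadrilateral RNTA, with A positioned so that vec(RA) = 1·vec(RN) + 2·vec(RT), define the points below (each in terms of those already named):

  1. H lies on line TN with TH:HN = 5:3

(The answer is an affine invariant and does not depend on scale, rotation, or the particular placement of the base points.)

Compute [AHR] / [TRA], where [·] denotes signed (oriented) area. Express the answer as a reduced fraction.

[AHR]:[TRA] = -7/8

Set R = (0, 0), N = (1, 0), T = (0, 1), A = (1, 2); any affine frame gives the same invariant.
1. H lies on line TN with TH:HN = 5:3 ⇒ H = (5/8, 3/8)
2·[AHR] = -7/8, 2·[TRA] = 1
[AHR]:[TRA] = -7/8:1 = -7/8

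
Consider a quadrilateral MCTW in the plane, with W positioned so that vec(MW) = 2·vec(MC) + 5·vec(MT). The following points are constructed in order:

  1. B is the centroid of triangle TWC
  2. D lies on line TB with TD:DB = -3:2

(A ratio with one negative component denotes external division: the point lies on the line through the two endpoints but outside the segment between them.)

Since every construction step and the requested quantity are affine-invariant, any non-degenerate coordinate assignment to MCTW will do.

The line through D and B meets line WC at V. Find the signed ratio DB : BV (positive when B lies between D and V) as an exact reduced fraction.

Choose coordinates M = (0, 0), C = (1, 0), T = (0, 1), W = (2, 5).
1. B is the centroid of triangle TWC ⇒ B = (1, 2)
2. D lies on line TB with TD:DB = -3:2 ⇒ D = (3, 4)
line DB meets WC at V = (3/2, 5/2)
B = D + t·(V−D) with t = 4/3, so DB:BV = 4/3:-1/3

DB:BV = -4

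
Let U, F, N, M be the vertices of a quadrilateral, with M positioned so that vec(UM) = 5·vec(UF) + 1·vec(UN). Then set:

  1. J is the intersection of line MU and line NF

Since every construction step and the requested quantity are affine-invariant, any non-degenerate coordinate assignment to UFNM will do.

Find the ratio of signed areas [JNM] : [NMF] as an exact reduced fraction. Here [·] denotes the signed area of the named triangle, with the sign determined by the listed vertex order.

Set U = (0, 0), F = (1, 0), N = (0, 1), M = (5, 1); any affine frame gives the same invariant.
1. J is the intersection of line MU and line NF ⇒ J = (5/6, 1/6)
2·[JNM] = -25/6, 2·[NMF] = -5
[JNM]:[NMF] = -25/6:-5 = 5/6

[JNM]:[NMF] = 5/6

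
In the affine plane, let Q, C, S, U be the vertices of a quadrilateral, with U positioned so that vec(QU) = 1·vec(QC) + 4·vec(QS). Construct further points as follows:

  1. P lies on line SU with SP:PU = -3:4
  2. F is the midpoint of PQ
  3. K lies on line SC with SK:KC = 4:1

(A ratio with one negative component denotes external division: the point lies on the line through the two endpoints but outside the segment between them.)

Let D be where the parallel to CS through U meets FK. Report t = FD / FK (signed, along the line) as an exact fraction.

t = 21/13

Assign Q = (0, 0), C = (1, 0), S = (0, 1), U = (1, 4) — the answer is frame-independent, so this choice is without loss of generality.
1. P lies on line SU with SP:PU = -3:4 ⇒ P = (-3, -8)
2. F is the midpoint of PQ ⇒ F = (-3/2, -4)
3. K lies on line SC with SK:KC = 4:1 ⇒ K = (4/5, 1/5)
through U parallel to CS: direction (-1, 1); meets FK at D = (144/65, 181/65)
D = F + t·(K−F) with t = 21/13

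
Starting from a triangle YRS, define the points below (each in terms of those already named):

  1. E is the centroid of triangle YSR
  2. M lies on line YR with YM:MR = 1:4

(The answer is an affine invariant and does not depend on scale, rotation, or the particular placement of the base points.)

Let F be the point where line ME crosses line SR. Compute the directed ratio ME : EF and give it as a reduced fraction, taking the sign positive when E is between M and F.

Choose coordinates Y = (0, 0), R = (1, 0), S = (0, 1).
1. E is the centroid of triangle YSR ⇒ E = (1/3, 1/3)
2. M lies on line YR with YM:MR = 1:4 ⇒ M = (1/5, 0)
line ME meets SR at F = (3/7, 4/7)
E = M + t·(F−M) with t = 7/12, so ME:EF = 7/12:5/12

ME:EF = 7/5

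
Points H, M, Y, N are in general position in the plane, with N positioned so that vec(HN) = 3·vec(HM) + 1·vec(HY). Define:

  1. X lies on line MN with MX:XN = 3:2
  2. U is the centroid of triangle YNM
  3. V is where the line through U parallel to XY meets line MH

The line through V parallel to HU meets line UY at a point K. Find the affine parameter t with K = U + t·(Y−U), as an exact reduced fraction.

t = -5/2

Set H = (0, 0), M = (1, 0), Y = (0, 1), N = (3, 1); any affine frame gives the same invariant.
1. X lies on line MN with MX:XN = 3:2 ⇒ X = (11/5, 3/5)
2. U is the centroid of triangle YNM ⇒ U = (4/3, 2/3)
3. V is where the line through U parallel to XY meets line MH ⇒ V = (5, 0)
through V parallel to HU: direction (4/3, 2/3); meets UY at K = (14/3, -1/6)
K = U + t·(Y−U) with t = -5/2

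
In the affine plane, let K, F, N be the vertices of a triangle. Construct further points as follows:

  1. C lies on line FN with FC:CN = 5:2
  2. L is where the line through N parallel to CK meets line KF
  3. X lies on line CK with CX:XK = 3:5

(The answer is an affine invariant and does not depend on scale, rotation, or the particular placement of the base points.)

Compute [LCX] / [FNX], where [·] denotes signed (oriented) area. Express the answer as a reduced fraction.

Choose coordinates K = (0, 0), F = (1, 0), N = (0, 1).
1. C lies on line FN with FC:CN = 5:2 ⇒ C = (2/7, 5/7)
2. L is where the line through N parallel to CK meets line KF ⇒ L = (-2/5, 0)
3. X lies on line CK with CX:XK = 3:5 ⇒ X = (5/28, 25/56)
2·[LCX] = -3/28, 2·[FNX] = 3/8
[LCX]:[FNX] = -3/28:3/8 = -2/7

[LCX]:[FNX] = -2/7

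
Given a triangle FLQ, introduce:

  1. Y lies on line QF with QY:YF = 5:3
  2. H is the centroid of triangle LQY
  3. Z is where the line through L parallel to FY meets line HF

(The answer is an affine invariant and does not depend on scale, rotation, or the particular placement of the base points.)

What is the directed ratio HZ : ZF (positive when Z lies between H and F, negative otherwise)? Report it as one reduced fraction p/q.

Set F = (0, 0), L = (1, 0), Q = (0, 1); any affine frame gives the same invariant.
1. Y lies on line QF with QY:YF = 5:3 ⇒ Y = (0, 3/8)
2. H is the centroid of triangle LQY ⇒ H = (1/3, 11/24)
3. Z is where the line through L parallel to FY meets line HF ⇒ Z = (1, 11/8)
Z = H + t·(F−H) with t = -2, so HZ:ZF = t:(1−t) = -2:3

HZ:ZF = -2/3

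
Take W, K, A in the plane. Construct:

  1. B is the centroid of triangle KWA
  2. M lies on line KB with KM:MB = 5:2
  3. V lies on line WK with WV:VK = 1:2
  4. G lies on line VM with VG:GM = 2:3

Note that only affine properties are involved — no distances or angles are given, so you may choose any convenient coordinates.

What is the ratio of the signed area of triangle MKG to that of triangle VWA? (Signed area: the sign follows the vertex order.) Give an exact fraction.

Assign W = (0, 0), K = (1, 0), A = (0, 1) — the answer is frame-independent, so this choice is without loss of generality.
1. B is the centroid of triangle KWA ⇒ B = (1/3, 1/3)
2. M lies on line KB with KM:MB = 5:2 ⇒ M = (11/21, 5/21)
3. V lies on line WK with WV:VK = 1:2 ⇒ V = (1/3, 0)
4. G lies on line VM with VG:GM = 2:3 ⇒ G = (43/105, 2/21)
2·[MKG] = -2/21, 2·[VWA] = -1/3
[MKG]:[VWA] = -2/21:-1/3 = 2/7

[MKG]:[VWA] = 2/7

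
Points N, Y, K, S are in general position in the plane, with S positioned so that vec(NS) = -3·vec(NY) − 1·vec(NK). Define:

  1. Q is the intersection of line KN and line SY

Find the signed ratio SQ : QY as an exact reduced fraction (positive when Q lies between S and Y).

Choose coordinates N = (0, 0), Y = (1, 0), K = (0, 1), S = (-3, -1).
1. Q is the intersection of line KN and line SY ⇒ Q = (0, -1/4)
Q = S + t·(Y−S) with t = 3/4, so SQ:QY = t:(1−t) = 3/4:1/4

SQ:QY = 3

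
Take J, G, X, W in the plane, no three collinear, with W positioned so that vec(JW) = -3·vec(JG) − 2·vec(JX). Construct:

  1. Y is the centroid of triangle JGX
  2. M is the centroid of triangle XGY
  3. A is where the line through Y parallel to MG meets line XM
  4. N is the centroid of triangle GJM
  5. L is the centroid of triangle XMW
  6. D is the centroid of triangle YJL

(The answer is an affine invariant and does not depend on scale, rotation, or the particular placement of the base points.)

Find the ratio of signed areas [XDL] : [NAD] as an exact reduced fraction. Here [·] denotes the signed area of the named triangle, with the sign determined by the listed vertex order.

[XDL]:[NAD] = 49/17

Work in coordinates with J = (0, 0), G = (1, 0), X = (0, 1), W = (-3, -2).
1. Y is the centroid of triangle JGX ⇒ Y = (1/3, 1/3)
2. M is the centroid of triangle XGY ⇒ M = (4/9, 4/9)
3. A is where the line through Y parallel to MG meets line XM ⇒ A = (8/9, -1/9)
4. N is the centroid of triangle GJM ⇒ N = (13/27, 4/27)
5. L is the centroid of triangle XMW ⇒ L = (-23/27, -5/27)
6. D is the centroid of triangle YJL ⇒ D = (-14/81, 4/81)
2·[XDL] = -49/81, 2·[NAD] = -17/81
[XDL]:[NAD] = -49/81:-17/81 = 49/17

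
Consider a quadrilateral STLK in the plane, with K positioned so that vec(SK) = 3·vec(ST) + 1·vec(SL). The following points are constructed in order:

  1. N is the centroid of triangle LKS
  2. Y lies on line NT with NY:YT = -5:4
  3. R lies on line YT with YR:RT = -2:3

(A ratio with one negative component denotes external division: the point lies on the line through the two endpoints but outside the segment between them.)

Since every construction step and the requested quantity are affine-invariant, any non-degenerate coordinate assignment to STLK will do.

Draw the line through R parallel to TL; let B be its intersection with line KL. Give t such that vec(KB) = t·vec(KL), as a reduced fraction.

t = 11/3

Set S = (0, 0), T = (1, 0), L = (0, 1), K = (3, 1); any affine frame gives the same invariant.
1. N is the centroid of triangle LKS ⇒ N = (1, 2/3)
2. Y lies on line NT with NY:YT = -5:4 ⇒ Y = (1, -8/3)
3. R lies on line YT with YR:RT = -2:3 ⇒ R = (1, -8)
through R parallel to TL: direction (-1, 1); meets KL at B = (-8, 1)
B = K + t·(L−K) with t = 11/3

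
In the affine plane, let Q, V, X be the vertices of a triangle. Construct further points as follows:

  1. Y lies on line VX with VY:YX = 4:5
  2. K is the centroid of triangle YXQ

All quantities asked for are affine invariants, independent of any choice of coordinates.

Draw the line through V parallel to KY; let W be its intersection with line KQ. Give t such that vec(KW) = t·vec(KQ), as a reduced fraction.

Assign Q = (0, 0), V = (1, 0), X = (0, 1) — the answer is frame-independent, so this choice is without loss of generality.
1. Y lies on line VX with VY:YX = 4:5 ⇒ Y = (5/9, 4/9)
2. K is the centroid of triangle YXQ ⇒ K = (5/27, 13/27)
through V parallel to KY: direction (10/27, -1/27); meets KQ at W = (1/27, 13/135)
W = K + t·(Q−K) with t = 4/5

t = 4/5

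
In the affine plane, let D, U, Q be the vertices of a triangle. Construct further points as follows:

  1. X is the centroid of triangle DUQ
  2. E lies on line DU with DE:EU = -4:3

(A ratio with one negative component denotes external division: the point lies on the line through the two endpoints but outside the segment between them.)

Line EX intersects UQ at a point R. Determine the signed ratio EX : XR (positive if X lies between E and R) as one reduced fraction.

Assign D = (0, 0), U = (1, 0), Q = (0, 1) — the answer is frame-independent, so this choice is without loss of generality.
1. X is the centroid of triangle DUQ ⇒ X = (1/3, 1/3)
2. E lies on line DU with DE:EU = -4:3 ⇒ E = (4, 0)
line EX meets UQ at R = (7/10, 3/10)
X = E + t·(R−E) with t = 10/9, so EX:XR = 10/9:-1/9

EX:XR = -10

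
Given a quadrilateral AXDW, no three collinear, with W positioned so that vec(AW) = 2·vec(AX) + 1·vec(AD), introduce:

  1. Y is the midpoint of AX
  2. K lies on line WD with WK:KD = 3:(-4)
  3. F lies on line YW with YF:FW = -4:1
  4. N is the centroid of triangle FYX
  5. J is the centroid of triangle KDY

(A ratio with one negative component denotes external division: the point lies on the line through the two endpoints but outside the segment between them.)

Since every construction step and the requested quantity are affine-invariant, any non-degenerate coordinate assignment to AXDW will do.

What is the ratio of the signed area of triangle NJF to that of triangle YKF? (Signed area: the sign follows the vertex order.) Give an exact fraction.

Work in coordinates with A = (0, 0), X = (1, 0), D = (0, 1), W = (2, 1).
1. Y is the midpoint of AX ⇒ Y = (1/2, 0)
2. K lies on line WD with WK:KD = 3:(-4) ⇒ K = (8, 1)
3. F lies on line YW with YF:FW = -4:1 ⇒ F = (5/2, 4/3)
4. N is the centroid of triangle FYX ⇒ N = (4/3, 4/9)
5. J is the centroid of triangle KDY ⇒ J = (17/6, 2/3)
2·[NJF] = 29/27, 2·[YKF] = 8
[NJF]:[YKF] = 29/27:8 = 29/216

[NJF]:[YKF] = 29/216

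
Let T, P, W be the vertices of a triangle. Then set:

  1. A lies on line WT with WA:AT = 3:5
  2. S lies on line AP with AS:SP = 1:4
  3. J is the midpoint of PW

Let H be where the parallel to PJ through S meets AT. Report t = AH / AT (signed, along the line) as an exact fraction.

Assign T = (0, 0), P = (1, 0), W = (0, 1) — the answer is frame-independent, so this choice is without loss of generality.
1. A lies on line WT with WA:AT = 3:5 ⇒ A = (0, 5/8)
2. S lies on line AP with AS:SP = 1:4 ⇒ S = (1/5, 1/2)
3. J is the midpoint of PW ⇒ J = (1/2, 1/2)
through S parallel to PJ: direction (-1/2, 1/2); meets AT at H = (0, 7/10)
H = A + t·(T−A) with t = -3/25

t = -3/25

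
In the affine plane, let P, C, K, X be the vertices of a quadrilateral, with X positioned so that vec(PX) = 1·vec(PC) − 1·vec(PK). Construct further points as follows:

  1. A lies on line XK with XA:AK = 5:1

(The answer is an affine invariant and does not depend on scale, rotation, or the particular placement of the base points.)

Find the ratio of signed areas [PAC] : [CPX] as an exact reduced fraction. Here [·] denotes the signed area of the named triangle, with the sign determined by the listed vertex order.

Assign P = (0, 0), C = (1, 0), K = (0, 1), X = (1, -1) — the answer is frame-independent, so this choice is without loss of generality.
1. A lies on line XK with XA:AK = 5:1 ⇒ A = (1/6, 2/3)
2·[PAC] = -2/3, 2·[CPX] = 1
[PAC]:[CPX] = -2/3:1 = -2/3

[PAC]:[CPX] = -2/3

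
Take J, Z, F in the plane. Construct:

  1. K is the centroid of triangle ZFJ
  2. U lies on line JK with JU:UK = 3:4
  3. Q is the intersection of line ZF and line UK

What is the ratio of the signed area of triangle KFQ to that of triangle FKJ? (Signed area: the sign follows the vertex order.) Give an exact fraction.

Choose coordinates J = (0, 0), Z = (1, 0), F = (0, 1).
1. K is the centroid of triangle ZFJ ⇒ K = (1/3, 1/3)
2. U lies on line JK with JU:UK = 3:4 ⇒ U = (1/7, 1/7)
3. Q is the intersection of line ZF and line UK ⇒ Q = (1/2, 1/2)
2·[KFQ] = -1/6, 2·[FKJ] = -1/3
[KFQ]:[FKJ] = -1/6:-1/3 = 1/2

[KFQ]:[FKJ] = 1/2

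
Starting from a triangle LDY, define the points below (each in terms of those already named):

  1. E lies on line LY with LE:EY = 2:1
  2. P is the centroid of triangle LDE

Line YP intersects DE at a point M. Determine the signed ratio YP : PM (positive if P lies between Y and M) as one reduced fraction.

YP:PM = -5/2

Assign L = (0, 0), D = (1, 0), Y = (0, 1) — the answer is frame-independent, so this choice is without loss of generality.
1. E lies on line LY with LE:EY = 2:1 ⇒ E = (0, 2/3)
2. P is the centroid of triangle LDE ⇒ P = (1/3, 2/9)
line YP meets DE at M = (1/5, 8/15)
P = Y + t·(M−Y) with t = 5/3, so YP:PM = 5/3:-2/3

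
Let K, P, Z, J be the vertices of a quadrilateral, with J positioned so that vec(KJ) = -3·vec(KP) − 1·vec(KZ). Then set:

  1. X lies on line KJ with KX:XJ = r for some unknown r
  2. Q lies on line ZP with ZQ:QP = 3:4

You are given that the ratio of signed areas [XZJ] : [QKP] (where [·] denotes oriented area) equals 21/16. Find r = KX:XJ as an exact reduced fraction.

Work in coordinates with K = (0, 0), P = (1, 0), Z = (0, 1), J = (-3, -1).
1. With KX:XJ = r, write λ = r/(r+1) so X = K + λ·(J−K); X is affine-linear in λ
2. Q lies on line ZP with ZQ:QP = 3:4 ⇒ Q = (3/7, 4/7)
Every point depending on X is an affine combination of X and λ-independent points, so each such coordinate is linear in λ; the λ² term in each signed area is a multiple of (J−K)×(J−K) = 0, so 2·[XZJ] and 2·[QKP] are each linear in λ. Evaluating at λ=0 and λ=1:
  2·[XZJ] = -3·λ + 3,   2·[QKP] = 4/7
So [XZJ]:[QKP] = (-3·λ + 3) / (4/7). Setting this equal to 21/16:
  -3·λ + 3 = 21/16·(4/7)  ⇒  λ = 3/4
Then r = λ/(1−λ) = (3/4)/(1/4) = 3. Check: with r = 3, X = (-9/4, -3/4) and [XZJ]:[QKP] = 21/16 as required.

r = 3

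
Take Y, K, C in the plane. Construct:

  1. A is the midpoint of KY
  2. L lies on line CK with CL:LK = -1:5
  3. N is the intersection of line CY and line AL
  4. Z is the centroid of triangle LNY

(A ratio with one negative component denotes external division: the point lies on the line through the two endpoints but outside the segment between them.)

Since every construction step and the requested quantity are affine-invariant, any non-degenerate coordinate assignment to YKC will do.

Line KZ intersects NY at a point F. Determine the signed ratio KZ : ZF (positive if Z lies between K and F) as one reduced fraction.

Set Y = (0, 0), K = (1, 0), C = (0, 1); any affine frame gives the same invariant.
1. A is the midpoint of KY ⇒ A = (1/2, 0)
2. L lies on line CK with CL:LK = -1:5 ⇒ L = (-1/4, 5/4)
3. N is the intersection of line CY and line AL ⇒ N = (0, 5/6)
4. Z is the centroid of triangle LNY ⇒ Z = (-1/12, 25/36)
line KZ meets NY at F = (0, 25/39)
Z = K + t·(F−K) with t = 13/12, so KZ:ZF = 13/12:-1/12

KZ:ZF = -13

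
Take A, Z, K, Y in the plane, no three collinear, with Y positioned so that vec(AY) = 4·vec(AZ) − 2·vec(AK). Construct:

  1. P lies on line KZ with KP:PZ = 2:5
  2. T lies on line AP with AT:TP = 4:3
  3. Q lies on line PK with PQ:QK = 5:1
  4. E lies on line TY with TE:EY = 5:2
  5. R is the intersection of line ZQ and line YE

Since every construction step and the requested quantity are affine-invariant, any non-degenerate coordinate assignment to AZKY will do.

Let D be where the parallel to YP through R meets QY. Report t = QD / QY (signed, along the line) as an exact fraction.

Work in coordinates with A = (0, 0), Z = (1, 0), K = (0, 1), Y = (4, -2).
1. P lies on line KZ with KP:PZ = 2:5 ⇒ P = (2/7, 5/7)
2. T lies on line AP with AT:TP = 4:3 ⇒ T = (8/49, 20/49)
3. Q lies on line PK with PQ:QK = 5:1 ⇒ Q = (1/21, 20/21)
4. E lies on line TY with TE:EY = 5:2 ⇒ E = (996/343, -450/343)
5. R is the intersection of line ZQ and line YE ⇒ R = (46/35, -11/35)
through R parallel to YP: direction (-26/7, 19/7); meets QY at D = (3688/175, -2582/175)
D = Q + t·(Y−Q) with t = 133/25

t = 133/25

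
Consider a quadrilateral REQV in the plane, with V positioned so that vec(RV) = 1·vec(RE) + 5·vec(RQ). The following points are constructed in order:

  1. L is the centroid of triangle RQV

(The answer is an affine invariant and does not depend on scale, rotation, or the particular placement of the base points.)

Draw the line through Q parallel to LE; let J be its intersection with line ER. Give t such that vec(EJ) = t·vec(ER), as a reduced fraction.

t = 2/3

Set R = (0, 0), E = (1, 0), Q = (0, 1), V = (1, 5); any affine frame gives the same invariant.
1. L is the centroid of triangle RQV ⇒ L = (1/3, 2)
through Q parallel to LE: direction (2/3, -2); meets ER at J = (1/3, 0)
J = E + t·(R−E) with t = 2/3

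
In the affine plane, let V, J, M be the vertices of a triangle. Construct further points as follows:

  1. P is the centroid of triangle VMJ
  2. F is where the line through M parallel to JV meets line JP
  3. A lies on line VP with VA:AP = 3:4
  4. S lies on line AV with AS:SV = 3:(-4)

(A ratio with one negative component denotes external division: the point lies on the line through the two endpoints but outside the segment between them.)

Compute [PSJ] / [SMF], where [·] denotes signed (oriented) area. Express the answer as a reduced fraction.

[PSJ]:[SMF] = -5/9

Work in coordinates with V = (0, 0), J = (1, 0), M = (0, 1).
1. P is the centroid of triangle VMJ ⇒ P = (1/3, 1/3)
2. F is where the line through M parallel to JV meets line JP ⇒ F = (-1, 1)
3. A lies on line VP with VA:AP = 3:4 ⇒ A = (1/7, 1/7)
4. S lies on line AV with AS:SV = 3:(-4) ⇒ S = (4/7, 4/7)
2·[PSJ] = -5/21, 2·[SMF] = 3/7
[PSJ]:[SMF] = -5/21:3/7 = -5/9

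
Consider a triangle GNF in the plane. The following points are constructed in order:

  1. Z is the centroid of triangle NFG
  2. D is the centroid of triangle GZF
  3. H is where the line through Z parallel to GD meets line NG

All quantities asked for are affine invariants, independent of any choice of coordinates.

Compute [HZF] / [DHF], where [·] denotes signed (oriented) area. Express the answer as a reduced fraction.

[HZF]:[DHF] = 6

Set G = (0, 0), N = (1, 0), F = (0, 1); any affine frame gives the same invariant.
1. Z is the centroid of triangle NFG ⇒ Z = (1/3, 1/3)
2. D is the centroid of triangle GZF ⇒ D = (1/9, 4/9)
3. H is where the line through Z parallel to GD meets line NG ⇒ H = (1/4, 0)
2·[HZF] = 1/6, 2·[DHF] = 1/36
[HZF]:[DHF] = 1/6:1/36 = 6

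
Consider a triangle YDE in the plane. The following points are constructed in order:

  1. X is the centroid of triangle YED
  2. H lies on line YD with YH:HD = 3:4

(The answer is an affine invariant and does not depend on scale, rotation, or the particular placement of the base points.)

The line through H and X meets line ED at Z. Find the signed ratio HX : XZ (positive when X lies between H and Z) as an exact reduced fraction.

Work in coordinates with Y = (0, 0), D = (1, 0), E = (0, 1).
1. X is the centroid of triangle YED ⇒ X = (1/3, 1/3)
2. H lies on line YD with YH:HD = 3:4 ⇒ H = (3/7, 0)
line HX meets ED at Z = (1/5, 4/5)
X = H + t·(Z−H) with t = 5/12, so HX:XZ = 5/12:7/12

HX:XZ = 5/7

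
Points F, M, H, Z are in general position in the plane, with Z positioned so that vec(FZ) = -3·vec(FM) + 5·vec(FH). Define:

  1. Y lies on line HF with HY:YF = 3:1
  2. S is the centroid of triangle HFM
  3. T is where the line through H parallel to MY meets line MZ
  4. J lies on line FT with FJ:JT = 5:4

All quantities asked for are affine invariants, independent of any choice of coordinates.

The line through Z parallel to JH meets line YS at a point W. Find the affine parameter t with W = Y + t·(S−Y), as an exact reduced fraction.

Assign F = (0, 0), M = (1, 0), H = (0, 1), Z = (-3, 5) — the answer is frame-independent, so this choice is without loss of generality.
1. Y lies on line HF with HY:YF = 3:1 ⇒ Y = (0, 1/4)
2. S is the centroid of triangle HFM ⇒ S = (1/3, 1/3)
3. T is where the line through H parallel to MY meets line MZ ⇒ T = (1/4, 15/16)
4. J lies on line FT with FJ:JT = 5:4 ⇒ J = (5/36, 25/48)
through Z parallel to JH: direction (-5/36, 23/48); meets YS at W = (-56/37, -19/148)
W = Y + t·(S−Y) with t = -168/37

t = -168/37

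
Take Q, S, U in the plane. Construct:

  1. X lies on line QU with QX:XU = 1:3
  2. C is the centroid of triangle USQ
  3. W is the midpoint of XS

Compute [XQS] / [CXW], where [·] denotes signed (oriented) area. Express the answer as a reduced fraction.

[XQS]:[CXW] = 3

Set Q = (0, 0), S = (1, 0), U = (0, 1); any affine frame gives the same invariant.
1. X lies on line QU with QX:XU = 1:3 ⇒ X = (0, 1/4)
2. C is the centroid of triangle USQ ⇒ C = (1/3, 1/3)
3. W is the midpoint of XS ⇒ W = (1/2, 1/8)
2·[XQS] = 1/4, 2·[CXW] = 1/12
[XQS]:[CXW] = 1/4:1/12 = 3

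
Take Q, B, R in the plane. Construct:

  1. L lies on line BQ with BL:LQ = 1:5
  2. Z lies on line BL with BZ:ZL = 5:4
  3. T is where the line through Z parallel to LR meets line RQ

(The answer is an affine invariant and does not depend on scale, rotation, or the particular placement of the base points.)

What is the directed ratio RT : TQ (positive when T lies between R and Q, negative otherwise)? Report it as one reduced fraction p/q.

Set Q = (0, 0), B = (1, 0), R = (0, 1); any affine frame gives the same invariant.
1. L lies on line BQ with BL:LQ = 1:5 ⇒ L = (5/6, 0)
2. Z lies on line BL with BZ:ZL = 5:4 ⇒ Z = (49/54, 0)
3. T is where the line through Z parallel to LR meets line RQ ⇒ T = (0, 49/45)
T = R + t·(Q−R) with t = -4/45, so RT:TQ = t:(1−t) = -4/45:49/45

RT:TQ = -4/49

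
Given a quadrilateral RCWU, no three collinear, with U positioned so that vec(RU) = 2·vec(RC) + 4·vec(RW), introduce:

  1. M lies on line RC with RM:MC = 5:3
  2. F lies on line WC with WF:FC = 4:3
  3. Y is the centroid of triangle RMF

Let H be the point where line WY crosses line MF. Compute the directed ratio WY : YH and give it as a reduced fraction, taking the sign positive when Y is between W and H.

WY:YH = 7/5

Set R = (0, 0), C = (1, 0), W = (0, 1), U = (2, 4); any affine frame gives the same invariant.
1. M lies on line RC with RM:MC = 5:3 ⇒ M = (5/8, 0)
2. F lies on line WC with WF:FC = 4:3 ⇒ F = (4/7, 3/7)
3. Y is the centroid of triangle RMF ⇒ Y = (67/168, 1/7)
line WY meets MF at H = (67/98, -23/49)
Y = W + t·(H−W) with t = 7/12, so WY:YH = 7/12:5/12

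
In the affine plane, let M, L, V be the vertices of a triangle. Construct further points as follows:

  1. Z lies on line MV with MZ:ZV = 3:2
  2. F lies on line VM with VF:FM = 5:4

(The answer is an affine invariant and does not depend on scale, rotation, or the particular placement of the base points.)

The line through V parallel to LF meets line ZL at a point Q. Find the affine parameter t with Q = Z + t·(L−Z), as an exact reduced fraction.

Assign M = (0, 0), L = (1, 0), V = (0, 1) — the answer is frame-independent, so this choice is without loss of generality.
1. Z lies on line MV with MZ:ZV = 3:2 ⇒ Z = (0, 3/5)
2. F lies on line VM with VF:FM = 5:4 ⇒ F = (0, 4/9)
through V parallel to LF: direction (-1, 4/9); meets ZL at Q = (-18/7, 15/7)
Q = Z + t·(L−Z) with t = -18/7

t = -18/7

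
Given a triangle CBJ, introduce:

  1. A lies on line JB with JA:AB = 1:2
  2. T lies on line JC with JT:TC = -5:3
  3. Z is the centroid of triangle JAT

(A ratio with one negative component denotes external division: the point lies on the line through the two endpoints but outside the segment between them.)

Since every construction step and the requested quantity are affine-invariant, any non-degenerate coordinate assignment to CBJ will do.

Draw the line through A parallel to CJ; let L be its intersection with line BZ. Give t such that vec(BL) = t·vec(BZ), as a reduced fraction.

Work in coordinates with C = (0, 0), B = (1, 0), J = (0, 1).
1. A lies on line JB with JA:AB = 1:2 ⇒ A = (1/3, 2/3)
2. T lies on line JC with JT:TC = -5:3 ⇒ T = (0, -3/2)
3. Z is the centroid of triangle JAT ⇒ Z = (1/9, 1/18)
through A parallel to CJ: direction (0, 1); meets BZ at L = (1/3, 1/24)
L = B + t·(Z−B) with t = 3/4

t = 3/4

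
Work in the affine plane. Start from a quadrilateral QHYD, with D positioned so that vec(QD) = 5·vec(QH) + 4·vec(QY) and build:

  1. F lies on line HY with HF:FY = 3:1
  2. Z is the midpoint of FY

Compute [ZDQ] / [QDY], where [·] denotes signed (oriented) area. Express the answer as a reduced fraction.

[ZDQ]:[QDY] = -31/40

Assign Q = (0, 0), H = (1, 0), Y = (0, 1), D = (5, 4) — the answer is frame-independent, so this choice is without loss of generality.
1. F lies on line HY with HF:FY = 3:1 ⇒ F = (1/4, 3/4)
2. Z is the midpoint of FY ⇒ Z = (1/8, 7/8)
2·[ZDQ] = -31/8, 2·[QDY] = 5
[ZDQ]:[QDY] = -31/8:5 = -31/40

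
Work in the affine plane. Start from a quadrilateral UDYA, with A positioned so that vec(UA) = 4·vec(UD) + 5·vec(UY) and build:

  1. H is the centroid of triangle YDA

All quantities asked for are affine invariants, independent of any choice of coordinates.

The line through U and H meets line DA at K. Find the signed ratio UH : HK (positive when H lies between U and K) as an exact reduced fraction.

UH:HK = 7/8

Assign U = (0, 0), D = (1, 0), Y = (0, 1), A = (4, 5) — the answer is frame-independent, so this choice is without loss of generality.
1. H is the centroid of triangle YDA ⇒ H = (5/3, 2)
line UH meets DA at K = (25/7, 30/7)
H = U + t·(K−U) with t = 7/15, so UH:HK = 7/15:8/15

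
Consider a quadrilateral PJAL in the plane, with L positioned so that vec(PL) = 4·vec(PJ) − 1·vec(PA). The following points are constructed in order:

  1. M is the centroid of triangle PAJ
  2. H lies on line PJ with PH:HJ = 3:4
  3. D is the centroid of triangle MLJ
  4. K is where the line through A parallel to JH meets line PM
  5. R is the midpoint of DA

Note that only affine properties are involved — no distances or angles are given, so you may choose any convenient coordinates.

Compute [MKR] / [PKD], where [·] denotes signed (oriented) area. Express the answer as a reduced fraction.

[MKR]:[PKD] = 1/6

Work in coordinates with P = (0, 0), J = (1, 0), A = (0, 1), L = (4, -1).
1. M is the centroid of triangle PAJ ⇒ M = (1/3, 1/3)
2. H lies on line PJ with PH:HJ = 3:4 ⇒ H = (3/7, 0)
3. D is the centroid of triangle MLJ ⇒ D = (16/9, -2/9)
4. K is where the line through A parallel to JH meets line PM ⇒ K = (1, 1)
5. R is the midpoint of DA ⇒ R = (8/9, 7/18)
2·[MKR] = -1/3, 2·[PKD] = -2
[MKR]:[PKD] = -1/3:-2 = 1/6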